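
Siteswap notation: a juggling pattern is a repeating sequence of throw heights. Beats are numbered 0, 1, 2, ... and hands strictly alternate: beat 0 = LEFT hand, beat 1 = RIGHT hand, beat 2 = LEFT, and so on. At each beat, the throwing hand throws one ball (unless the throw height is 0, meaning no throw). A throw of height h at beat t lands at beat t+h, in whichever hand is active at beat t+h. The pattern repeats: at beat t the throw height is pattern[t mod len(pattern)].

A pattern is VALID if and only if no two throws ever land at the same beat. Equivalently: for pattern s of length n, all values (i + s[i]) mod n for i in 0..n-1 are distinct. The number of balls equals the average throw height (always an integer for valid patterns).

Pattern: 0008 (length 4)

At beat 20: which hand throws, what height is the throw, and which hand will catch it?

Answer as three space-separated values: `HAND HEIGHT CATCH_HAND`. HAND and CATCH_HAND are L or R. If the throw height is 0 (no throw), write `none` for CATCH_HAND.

Answer: L 0 none

Derivation:
Beat 20: 20 mod 2 = 0, so hand = L
Throw height = pattern[20 mod 4] = pattern[0] = 0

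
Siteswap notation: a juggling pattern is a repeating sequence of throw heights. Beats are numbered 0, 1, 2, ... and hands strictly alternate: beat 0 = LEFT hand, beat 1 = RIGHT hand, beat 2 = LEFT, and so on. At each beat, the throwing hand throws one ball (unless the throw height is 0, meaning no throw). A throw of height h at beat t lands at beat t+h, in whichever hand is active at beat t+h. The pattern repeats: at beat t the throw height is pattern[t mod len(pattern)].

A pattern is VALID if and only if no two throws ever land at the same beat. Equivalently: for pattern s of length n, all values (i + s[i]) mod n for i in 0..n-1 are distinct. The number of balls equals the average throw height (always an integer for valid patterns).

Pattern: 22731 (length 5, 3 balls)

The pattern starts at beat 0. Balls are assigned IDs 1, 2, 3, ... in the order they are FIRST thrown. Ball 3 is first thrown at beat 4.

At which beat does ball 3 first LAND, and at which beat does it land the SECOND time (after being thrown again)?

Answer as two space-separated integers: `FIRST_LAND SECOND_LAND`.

Answer: 5 7

Derivation:
Beat 0 (L): throw ball1 h=2 -> lands@2:L; in-air after throw: [b1@2:L]
Beat 1 (R): throw ball2 h=2 -> lands@3:R; in-air after throw: [b1@2:L b2@3:R]
Beat 2 (L): throw ball1 h=7 -> lands@9:R; in-air after throw: [b2@3:R b1@9:R]
Beat 3 (R): throw ball2 h=3 -> lands@6:L; in-air after throw: [b2@6:L b1@9:R]
Beat 4 (L): throw ball3 h=1 -> lands@5:R; in-air after throw: [b3@5:R b2@6:L b1@9:R]
Beat 5 (R): throw ball3 h=2 -> lands@7:R; in-air after throw: [b2@6:L b3@7:R b1@9:R]
Beat 6 (L): throw ball2 h=2 -> lands@8:L; in-air after throw: [b3@7:R b2@8:L b1@9:R]
Beat 7 (R): throw ball3 h=7 -> lands@14:L; in-air after throw: [b2@8:L b1@9:R b3@14:L]
Ball 3: thrown@4 h=1 -> first land @5; rethrown@5 h=2 -> second land @7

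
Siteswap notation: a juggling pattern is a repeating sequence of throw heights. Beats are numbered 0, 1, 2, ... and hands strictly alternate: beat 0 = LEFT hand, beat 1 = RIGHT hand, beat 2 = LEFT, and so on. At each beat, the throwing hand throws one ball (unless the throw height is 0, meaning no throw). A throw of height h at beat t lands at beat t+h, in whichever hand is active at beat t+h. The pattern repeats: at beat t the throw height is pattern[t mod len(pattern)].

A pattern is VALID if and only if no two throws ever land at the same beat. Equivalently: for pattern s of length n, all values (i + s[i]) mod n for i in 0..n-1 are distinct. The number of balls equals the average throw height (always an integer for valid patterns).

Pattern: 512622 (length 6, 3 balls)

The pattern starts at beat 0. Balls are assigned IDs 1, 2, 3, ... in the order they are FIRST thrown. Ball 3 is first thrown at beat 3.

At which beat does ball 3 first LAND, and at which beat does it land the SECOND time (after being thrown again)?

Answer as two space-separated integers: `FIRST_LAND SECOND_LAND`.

Beat 0 (L): throw ball1 h=5 -> lands@5:R; in-air after throw: [b1@5:R]
Beat 1 (R): throw ball2 h=1 -> lands@2:L; in-air after throw: [b2@2:L b1@5:R]
Beat 2 (L): throw ball2 h=2 -> lands@4:L; in-air after throw: [b2@4:L b1@5:R]
Beat 3 (R): throw ball3 h=6 -> lands@9:R; in-air after throw: [b2@4:L b1@5:R b3@9:R]
Beat 4 (L): throw ball2 h=2 -> lands@6:L; in-air after throw: [b1@5:R b2@6:L b3@9:R]
Beat 5 (R): throw ball1 h=2 -> lands@7:R; in-air after throw: [b2@6:L b1@7:R b3@9:R]
Beat 6 (L): throw ball2 h=5 -> lands@11:R; in-air after throw: [b1@7:R b3@9:R b2@11:R]
Beat 7 (R): throw ball1 h=1 -> lands@8:L; in-air after throw: [b1@8:L b3@9:R b2@11:R]
Beat 8 (L): throw ball1 h=2 -> lands@10:L; in-air after throw: [b3@9:R b1@10:L b2@11:R]
Beat 9 (R): throw ball3 h=6 -> lands@15:R; in-air after throw: [b1@10:L b2@11:R b3@15:R]
Beat 10 (L): throw ball1 h=2 -> lands@12:L; in-air after throw: [b2@11:R b1@12:L b3@15:R]
Beat 11 (R): throw ball2 h=2 -> lands@13:R; in-air after throw: [b1@12:L b2@13:R b3@15:R]
Beat 12 (L): throw ball1 h=5 -> lands@17:R; in-air after throw: [b2@13:R b3@15:R b1@17:R]
Beat 13 (R): throw ball2 h=1 -> lands@14:L; in-air after throw: [b2@14:L b3@15:R b1@17:R]
Beat 14 (L): throw ball2 h=2 -> lands@16:L; in-air after throw: [b3@15:R b2@16:L b1@17:R]
Beat 15 (R): throw ball3 h=6 -> lands@21:R; in-air after throw: [b2@16:L b1@17:R b3@21:R]
Ball 3: thrown@3 h=6 -> first land @9; rethrown@9 h=6 -> second land @15

Answer: 9 15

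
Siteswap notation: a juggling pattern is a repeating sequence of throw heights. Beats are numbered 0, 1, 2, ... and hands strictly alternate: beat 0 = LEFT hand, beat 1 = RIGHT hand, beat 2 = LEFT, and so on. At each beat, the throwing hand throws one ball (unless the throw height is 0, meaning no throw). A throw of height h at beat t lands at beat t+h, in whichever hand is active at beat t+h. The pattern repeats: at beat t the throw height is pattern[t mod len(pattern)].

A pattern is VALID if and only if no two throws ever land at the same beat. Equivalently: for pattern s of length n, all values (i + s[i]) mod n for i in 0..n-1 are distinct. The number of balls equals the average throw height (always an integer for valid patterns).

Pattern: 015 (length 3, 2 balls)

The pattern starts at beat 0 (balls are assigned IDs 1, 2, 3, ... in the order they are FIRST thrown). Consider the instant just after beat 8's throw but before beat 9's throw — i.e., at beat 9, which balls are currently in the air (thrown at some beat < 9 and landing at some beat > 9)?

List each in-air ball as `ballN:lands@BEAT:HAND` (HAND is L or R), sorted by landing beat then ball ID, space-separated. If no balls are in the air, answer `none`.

Beat 1 (R): throw ball1 h=1 -> lands@2:L; in-air after throw: [b1@2:L]
Beat 2 (L): throw ball1 h=5 -> lands@7:R; in-air after throw: [b1@7:R]
Beat 4 (L): throw ball2 h=1 -> lands@5:R; in-air after throw: [b2@5:R b1@7:R]
Beat 5 (R): throw ball2 h=5 -> lands@10:L; in-air after throw: [b1@7:R b2@10:L]
Beat 7 (R): throw ball1 h=1 -> lands@8:L; in-air after throw: [b1@8:L b2@10:L]
Beat 8 (L): throw ball1 h=5 -> lands@13:R; in-air after throw: [b2@10:L b1@13:R]

Answer: ball2:lands@10:L ball1:lands@13:R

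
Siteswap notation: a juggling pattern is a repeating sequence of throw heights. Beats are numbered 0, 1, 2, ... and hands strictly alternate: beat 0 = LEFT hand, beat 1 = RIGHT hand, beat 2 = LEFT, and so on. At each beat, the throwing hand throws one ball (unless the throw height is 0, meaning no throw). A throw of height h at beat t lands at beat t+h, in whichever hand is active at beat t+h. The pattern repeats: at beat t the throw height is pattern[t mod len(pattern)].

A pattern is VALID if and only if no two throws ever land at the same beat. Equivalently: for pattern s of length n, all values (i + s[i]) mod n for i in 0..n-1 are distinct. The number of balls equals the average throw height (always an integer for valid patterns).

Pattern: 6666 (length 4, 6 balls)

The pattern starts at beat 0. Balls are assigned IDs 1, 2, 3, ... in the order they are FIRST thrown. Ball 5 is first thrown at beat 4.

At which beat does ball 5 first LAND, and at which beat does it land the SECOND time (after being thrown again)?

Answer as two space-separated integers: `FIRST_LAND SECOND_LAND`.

Beat 0 (L): throw ball1 h=6 -> lands@6:L; in-air after throw: [b1@6:L]
Beat 1 (R): throw ball2 h=6 -> lands@7:R; in-air after throw: [b1@6:L b2@7:R]
Beat 2 (L): throw ball3 h=6 -> lands@8:L; in-air after throw: [b1@6:L b2@7:R b3@8:L]
Beat 3 (R): throw ball4 h=6 -> lands@9:R; in-air after throw: [b1@6:L b2@7:R b3@8:L b4@9:R]
Beat 4 (L): throw ball5 h=6 -> lands@10:L; in-air after throw: [b1@6:L b2@7:R b3@8:L b4@9:R b5@10:L]
Beat 5 (R): throw ball6 h=6 -> lands@11:R; in-air after throw: [b1@6:L b2@7:R b3@8:L b4@9:R b5@10:L b6@11:R]
Beat 6 (L): throw ball1 h=6 -> lands@12:L; in-air after throw: [b2@7:R b3@8:L b4@9:R b5@10:L b6@11:R b1@12:L]
Beat 7 (R): throw ball2 h=6 -> lands@13:R; in-air after throw: [b3@8:L b4@9:R b5@10:L b6@11:R b1@12:L b2@13:R]
Beat 8 (L): throw ball3 h=6 -> lands@14:L; in-air after throw: [b4@9:R b5@10:L b6@11:R b1@12:L b2@13:R b3@14:L]
Beat 9 (R): throw ball4 h=6 -> lands@15:R; in-air after throw: [b5@10:L b6@11:R b1@12:L b2@13:R b3@14:L b4@15:R]
Beat 10 (L): throw ball5 h=6 -> lands@16:L; in-air after throw: [b6@11:R b1@12:L b2@13:R b3@14:L b4@15:R b5@16:L]
Beat 11 (R): throw ball6 h=6 -> lands@17:R; in-air after throw: [b1@12:L b2@13:R b3@14:L b4@15:R b5@16:L b6@17:R]
Beat 12 (L): throw ball1 h=6 -> lands@18:L; in-air after throw: [b2@13:R b3@14:L b4@15:R b5@16:L b6@17:R b1@18:L]
Beat 13 (R): throw ball2 h=6 -> lands@19:R; in-air after throw: [b3@14:L b4@15:R b5@16:L b6@17:R b1@18:L b2@19:R]
Beat 14 (L): throw ball3 h=6 -> lands@20:L; in-air after throw: [b4@15:R b5@16:L b6@17:R b1@18:L b2@19:R b3@20:L]
Beat 15 (R): throw ball4 h=6 -> lands@21:R; in-air after throw: [b5@16:L b6@17:R b1@18:L b2@19:R b3@20:L b4@21:R]
Ball 5: thrown@4 h=6 -> first land @10; rethrown@10 h=6 -> second land @16

Answer: 10 16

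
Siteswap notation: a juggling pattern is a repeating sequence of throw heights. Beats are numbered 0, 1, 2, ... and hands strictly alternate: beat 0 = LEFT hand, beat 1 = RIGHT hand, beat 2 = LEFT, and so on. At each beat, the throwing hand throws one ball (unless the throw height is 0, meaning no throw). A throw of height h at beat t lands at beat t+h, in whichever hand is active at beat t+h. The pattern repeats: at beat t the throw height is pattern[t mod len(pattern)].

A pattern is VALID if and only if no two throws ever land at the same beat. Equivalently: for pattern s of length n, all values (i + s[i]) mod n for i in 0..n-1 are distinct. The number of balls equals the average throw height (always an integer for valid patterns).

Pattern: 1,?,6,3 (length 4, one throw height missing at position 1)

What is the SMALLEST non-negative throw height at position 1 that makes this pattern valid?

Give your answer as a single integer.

Answer: 2

Derivation:
i=0: (0 + 1) mod 4 = 1
i=1: s[i]=? (unknown)
i=2: (2 + 6) mod 4 = 0
i=3: (3 + 3) mod 4 = 2
Known residues: [0, 1, 2]; need a permutation of 0..3, so missing residue r = 3
Need (1 + s) mod 4 = 3; smallest s = (3 - 1) mod 4 = 2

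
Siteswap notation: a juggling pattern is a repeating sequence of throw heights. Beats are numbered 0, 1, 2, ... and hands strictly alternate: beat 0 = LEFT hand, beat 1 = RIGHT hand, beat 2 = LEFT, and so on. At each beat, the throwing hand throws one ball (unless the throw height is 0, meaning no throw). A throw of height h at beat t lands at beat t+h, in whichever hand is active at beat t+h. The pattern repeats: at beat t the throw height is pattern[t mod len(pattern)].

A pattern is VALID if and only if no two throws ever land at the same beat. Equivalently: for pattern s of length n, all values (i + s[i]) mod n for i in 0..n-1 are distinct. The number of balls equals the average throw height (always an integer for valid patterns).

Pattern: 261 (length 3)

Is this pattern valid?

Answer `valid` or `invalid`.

Answer: valid

Derivation:
i=0: (i + s[i]) mod n = (0 + 2) mod 3 = 2
i=1: (i + s[i]) mod n = (1 + 6) mod 3 = 1
i=2: (i + s[i]) mod n = (2 + 1) mod 3 = 0
Residues: [2, 1, 0], distinct: True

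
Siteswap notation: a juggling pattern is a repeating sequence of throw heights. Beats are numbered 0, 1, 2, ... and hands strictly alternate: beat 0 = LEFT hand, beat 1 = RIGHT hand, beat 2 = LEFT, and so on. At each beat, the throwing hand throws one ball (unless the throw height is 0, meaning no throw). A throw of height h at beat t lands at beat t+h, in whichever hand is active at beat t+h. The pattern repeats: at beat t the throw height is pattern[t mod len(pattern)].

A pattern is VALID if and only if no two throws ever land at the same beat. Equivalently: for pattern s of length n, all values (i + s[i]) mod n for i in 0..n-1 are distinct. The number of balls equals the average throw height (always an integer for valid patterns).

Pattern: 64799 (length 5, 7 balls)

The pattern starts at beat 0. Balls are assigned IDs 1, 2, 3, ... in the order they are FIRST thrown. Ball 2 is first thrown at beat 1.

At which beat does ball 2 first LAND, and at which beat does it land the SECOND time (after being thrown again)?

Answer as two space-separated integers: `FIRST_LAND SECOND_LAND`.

Answer: 5 11

Derivation:
Beat 0 (L): throw ball1 h=6 -> lands@6:L; in-air after throw: [b1@6:L]
Beat 1 (R): throw ball2 h=4 -> lands@5:R; in-air after throw: [b2@5:R b1@6:L]
Beat 2 (L): throw ball3 h=7 -> lands@9:R; in-air after throw: [b2@5:R b1@6:L b3@9:R]
Beat 3 (R): throw ball4 h=9 -> lands@12:L; in-air after throw: [b2@5:R b1@6:L b3@9:R b4@12:L]
Beat 4 (L): throw ball5 h=9 -> lands@13:R; in-air after throw: [b2@5:R b1@6:L b3@9:R b4@12:L b5@13:R]
Beat 5 (R): throw ball2 h=6 -> lands@11:R; in-air after throw: [b1@6:L b3@9:R b2@11:R b4@12:L b5@13:R]
Beat 6 (L): throw ball1 h=4 -> lands@10:L; in-air after throw: [b3@9:R b1@10:L b2@11:R b4@12:L b5@13:R]
Beat 7 (R): throw ball6 h=7 -> lands@14:L; in-air after throw: [b3@9:R b1@10:L b2@11:R b4@12:L b5@13:R b6@14:L]
Beat 8 (L): throw ball7 h=9 -> lands@17:R; in-air after throw: [b3@9:R b1@10:L b2@11:R b4@12:L b5@13:R b6@14:L b7@17:R]
Beat 9 (R): throw ball3 h=9 -> lands@18:L; in-air after throw: [b1@10:L b2@11:R b4@12:L b5@13:R b6@14:L b7@17:R b3@18:L]
Beat 10 (L): throw ball1 h=6 -> lands@16:L; in-air after throw: [b2@11:R b4@12:L b5@13:R b6@14:L b1@16:L b7@17:R b3@18:L]
Beat 11 (R): throw ball2 h=4 -> lands@15:R; in-air after throw: [b4@12:L b5@13:R b6@14:L b2@15:R b1@16:L b7@17:R b3@18:L]
Ball 2: thrown@1 h=4 -> first land @5; rethrown@5 h=6 -> second land @11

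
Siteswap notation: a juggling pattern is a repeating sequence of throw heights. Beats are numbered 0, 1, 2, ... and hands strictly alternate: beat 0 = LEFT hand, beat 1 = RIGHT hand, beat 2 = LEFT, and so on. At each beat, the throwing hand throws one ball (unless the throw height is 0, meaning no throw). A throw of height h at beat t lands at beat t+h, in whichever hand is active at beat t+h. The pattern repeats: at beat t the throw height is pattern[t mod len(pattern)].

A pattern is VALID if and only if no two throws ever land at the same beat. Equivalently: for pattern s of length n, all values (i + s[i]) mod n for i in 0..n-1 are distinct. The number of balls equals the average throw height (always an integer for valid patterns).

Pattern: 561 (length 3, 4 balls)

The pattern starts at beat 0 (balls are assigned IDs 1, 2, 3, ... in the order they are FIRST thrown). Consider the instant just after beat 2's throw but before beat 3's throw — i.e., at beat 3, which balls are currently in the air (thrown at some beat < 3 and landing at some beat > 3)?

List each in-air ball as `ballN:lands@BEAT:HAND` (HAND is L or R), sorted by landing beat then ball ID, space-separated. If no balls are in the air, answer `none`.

Answer: ball1:lands@5:R ball2:lands@7:R

Derivation:
Beat 0 (L): throw ball1 h=5 -> lands@5:R; in-air after throw: [b1@5:R]
Beat 1 (R): throw ball2 h=6 -> lands@7:R; in-air after throw: [b1@5:R b2@7:R]
Beat 2 (L): throw ball3 h=1 -> lands@3:R; in-air after throw: [b3@3:R b1@5:R b2@7:R]
Beat 3 (R): throw ball3 h=5 -> lands@8:L; in-air after throw: [b1@5:R b2@7:R b3@8:L]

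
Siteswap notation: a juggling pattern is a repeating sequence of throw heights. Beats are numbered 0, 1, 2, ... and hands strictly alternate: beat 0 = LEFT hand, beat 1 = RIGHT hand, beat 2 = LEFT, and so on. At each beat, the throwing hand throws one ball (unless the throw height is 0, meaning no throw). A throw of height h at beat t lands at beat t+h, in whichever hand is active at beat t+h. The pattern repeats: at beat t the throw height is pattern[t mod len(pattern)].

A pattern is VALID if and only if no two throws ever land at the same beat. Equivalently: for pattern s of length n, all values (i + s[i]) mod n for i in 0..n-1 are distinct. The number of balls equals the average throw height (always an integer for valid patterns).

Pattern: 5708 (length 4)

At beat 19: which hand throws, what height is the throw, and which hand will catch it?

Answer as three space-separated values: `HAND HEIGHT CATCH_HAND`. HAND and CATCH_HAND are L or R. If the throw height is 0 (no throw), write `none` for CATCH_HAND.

Beat 19: 19 mod 2 = 1, so hand = R
Throw height = pattern[19 mod 4] = pattern[3] = 8
Lands at beat 19+8=27, 27 mod 2 = 1, so catch hand = R

Answer: R 8 R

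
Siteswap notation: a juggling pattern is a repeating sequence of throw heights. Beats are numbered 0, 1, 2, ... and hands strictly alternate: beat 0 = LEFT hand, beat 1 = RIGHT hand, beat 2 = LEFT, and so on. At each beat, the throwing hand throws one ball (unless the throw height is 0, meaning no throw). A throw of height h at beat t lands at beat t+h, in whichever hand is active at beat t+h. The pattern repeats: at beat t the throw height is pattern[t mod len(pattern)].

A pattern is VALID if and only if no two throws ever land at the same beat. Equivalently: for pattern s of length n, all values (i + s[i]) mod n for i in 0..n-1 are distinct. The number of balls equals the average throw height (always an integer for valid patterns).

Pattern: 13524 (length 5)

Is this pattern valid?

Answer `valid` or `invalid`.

i=0: (i + s[i]) mod n = (0 + 1) mod 5 = 1
i=1: (i + s[i]) mod n = (1 + 3) mod 5 = 4
i=2: (i + s[i]) mod n = (2 + 5) mod 5 = 2
i=3: (i + s[i]) mod n = (3 + 2) mod 5 = 0
i=4: (i + s[i]) mod n = (4 + 4) mod 5 = 3
Residues: [1, 4, 2, 0, 3], distinct: True

Answer: valid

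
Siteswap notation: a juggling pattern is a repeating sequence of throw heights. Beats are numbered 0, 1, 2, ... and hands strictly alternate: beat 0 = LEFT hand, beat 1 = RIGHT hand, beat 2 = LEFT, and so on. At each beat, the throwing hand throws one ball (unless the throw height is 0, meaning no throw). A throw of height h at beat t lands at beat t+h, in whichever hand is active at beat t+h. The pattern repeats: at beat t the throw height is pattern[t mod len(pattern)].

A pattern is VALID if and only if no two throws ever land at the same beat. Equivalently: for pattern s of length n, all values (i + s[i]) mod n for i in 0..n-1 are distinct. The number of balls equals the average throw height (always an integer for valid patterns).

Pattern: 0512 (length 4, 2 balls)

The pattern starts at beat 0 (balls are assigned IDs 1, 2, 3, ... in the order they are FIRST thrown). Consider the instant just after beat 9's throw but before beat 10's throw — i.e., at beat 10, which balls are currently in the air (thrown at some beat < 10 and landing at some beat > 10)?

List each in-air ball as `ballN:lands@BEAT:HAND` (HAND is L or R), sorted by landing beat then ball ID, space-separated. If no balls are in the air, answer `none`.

Beat 1 (R): throw ball1 h=5 -> lands@6:L; in-air after throw: [b1@6:L]
Beat 2 (L): throw ball2 h=1 -> lands@3:R; in-air after throw: [b2@3:R b1@6:L]
Beat 3 (R): throw ball2 h=2 -> lands@5:R; in-air after throw: [b2@5:R b1@6:L]
Beat 5 (R): throw ball2 h=5 -> lands@10:L; in-air after throw: [b1@6:L b2@10:L]
Beat 6 (L): throw ball1 h=1 -> lands@7:R; in-air after throw: [b1@7:R b2@10:L]
Beat 7 (R): throw ball1 h=2 -> lands@9:R; in-air after throw: [b1@9:R b2@10:L]
Beat 9 (R): throw ball1 h=5 -> lands@14:L; in-air after throw: [b2@10:L b1@14:L]
Beat 10 (L): throw ball2 h=1 -> lands@11:R; in-air after throw: [b2@11:R b1@14:L]

Answer: ball1:lands@14:L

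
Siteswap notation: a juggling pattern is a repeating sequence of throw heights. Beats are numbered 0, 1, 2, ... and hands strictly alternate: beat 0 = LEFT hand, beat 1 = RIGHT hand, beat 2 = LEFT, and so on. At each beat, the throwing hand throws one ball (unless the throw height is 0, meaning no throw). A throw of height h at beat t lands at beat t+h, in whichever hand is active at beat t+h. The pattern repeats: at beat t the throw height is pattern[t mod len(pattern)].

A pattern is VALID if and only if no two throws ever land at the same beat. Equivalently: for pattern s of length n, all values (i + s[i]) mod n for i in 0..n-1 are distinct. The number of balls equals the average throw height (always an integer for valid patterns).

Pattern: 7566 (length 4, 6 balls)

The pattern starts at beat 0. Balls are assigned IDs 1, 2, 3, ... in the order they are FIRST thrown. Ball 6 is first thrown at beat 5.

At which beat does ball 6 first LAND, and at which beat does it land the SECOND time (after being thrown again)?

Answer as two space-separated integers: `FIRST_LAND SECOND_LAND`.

Beat 0 (L): throw ball1 h=7 -> lands@7:R; in-air after throw: [b1@7:R]
Beat 1 (R): throw ball2 h=5 -> lands@6:L; in-air after throw: [b2@6:L b1@7:R]
Beat 2 (L): throw ball3 h=6 -> lands@8:L; in-air after throw: [b2@6:L b1@7:R b3@8:L]
Beat 3 (R): throw ball4 h=6 -> lands@9:R; in-air after throw: [b2@6:L b1@7:R b3@8:L b4@9:R]
Beat 4 (L): throw ball5 h=7 -> lands@11:R; in-air after throw: [b2@6:L b1@7:R b3@8:L b4@9:R b5@11:R]
Beat 5 (R): throw ball6 h=5 -> lands@10:L; in-air after throw: [b2@6:L b1@7:R b3@8:L b4@9:R b6@10:L b5@11:R]
Beat 6 (L): throw ball2 h=6 -> lands@12:L; in-air after throw: [b1@7:R b3@8:L b4@9:R b6@10:L b5@11:R b2@12:L]
Beat 7 (R): throw ball1 h=6 -> lands@13:R; in-air after throw: [b3@8:L b4@9:R b6@10:L b5@11:R b2@12:L b1@13:R]
Beat 8 (L): throw ball3 h=7 -> lands@15:R; in-air after throw: [b4@9:R b6@10:L b5@11:R b2@12:L b1@13:R b3@15:R]
Beat 9 (R): throw ball4 h=5 -> lands@14:L; in-air after throw: [b6@10:L b5@11:R b2@12:L b1@13:R b4@14:L b3@15:R]
Beat 10 (L): throw ball6 h=6 -> lands@16:L; in-air after throw: [b5@11:R b2@12:L b1@13:R b4@14:L b3@15:R b6@16:L]
Beat 11 (R): throw ball5 h=6 -> lands@17:R; in-air after throw: [b2@12:L b1@13:R b4@14:L b3@15:R b6@16:L b5@17:R]
Beat 12 (L): throw ball2 h=7 -> lands@19:R; in-air after throw: [b1@13:R b4@14:L b3@15:R b6@16:L b5@17:R b2@19:R]
Beat 13 (R): throw ball1 h=5 -> lands@18:L; in-air after throw: [b4@14:L b3@15:R b6@16:L b5@17:R b1@18:L b2@19:R]
Beat 14 (L): throw ball4 h=6 -> lands@20:L; in-air after throw: [b3@15:R b6@16:L b5@17:R b1@18:L b2@19:R b4@20:L]
Beat 15 (R): throw ball3 h=6 -> lands@21:R; in-air after throw: [b6@16:L b5@17:R b1@18:L b2@19:R b4@20:L b3@21:R]
Beat 16 (L): throw ball6 h=7 -> lands@23:R; in-air after throw: [b5@17:R b1@18:L b2@19:R b4@20:L b3@21:R b6@23:R]
Ball 6: thrown@5 h=5 -> first land @10; rethrown@10 h=6 -> second land @16

Answer: 10 16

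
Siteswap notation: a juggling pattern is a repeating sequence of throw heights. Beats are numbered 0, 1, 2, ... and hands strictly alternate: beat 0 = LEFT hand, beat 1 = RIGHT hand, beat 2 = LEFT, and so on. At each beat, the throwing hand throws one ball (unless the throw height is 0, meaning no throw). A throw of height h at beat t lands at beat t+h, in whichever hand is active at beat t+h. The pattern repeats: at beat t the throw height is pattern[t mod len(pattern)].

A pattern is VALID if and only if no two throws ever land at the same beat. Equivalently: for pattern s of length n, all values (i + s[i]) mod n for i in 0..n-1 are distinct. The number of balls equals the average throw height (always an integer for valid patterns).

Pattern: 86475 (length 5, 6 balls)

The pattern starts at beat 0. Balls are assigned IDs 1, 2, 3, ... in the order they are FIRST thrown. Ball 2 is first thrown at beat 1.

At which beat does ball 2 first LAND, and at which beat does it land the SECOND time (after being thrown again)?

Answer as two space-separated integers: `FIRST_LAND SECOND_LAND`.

Answer: 7 11

Derivation:
Beat 0 (L): throw ball1 h=8 -> lands@8:L; in-air after throw: [b1@8:L]
Beat 1 (R): throw ball2 h=6 -> lands@7:R; in-air after throw: [b2@7:R b1@8:L]
Beat 2 (L): throw ball3 h=4 -> lands@6:L; in-air after throw: [b3@6:L b2@7:R b1@8:L]
Beat 3 (R): throw ball4 h=7 -> lands@10:L; in-air after throw: [b3@6:L b2@7:R b1@8:L b4@10:L]
Beat 4 (L): throw ball5 h=5 -> lands@9:R; in-air after throw: [b3@6:L b2@7:R b1@8:L b5@9:R b4@10:L]
Beat 5 (R): throw ball6 h=8 -> lands@13:R; in-air after throw: [b3@6:L b2@7:R b1@8:L b5@9:R b4@10:L b6@13:R]
Beat 6 (L): throw ball3 h=6 -> lands@12:L; in-air after throw: [b2@7:R b1@8:L b5@9:R b4@10:L b3@12:L b6@13:R]
Beat 7 (R): throw ball2 h=4 -> lands@11:R; in-air after throw: [b1@8:L b5@9:R b4@10:L b2@11:R b3@12:L b6@13:R]
Beat 8 (L): throw ball1 h=7 -> lands@15:R; in-air after throw: [b5@9:R b4@10:L b2@11:R b3@12:L b6@13:R b1@15:R]
Beat 9 (R): throw ball5 h=5 -> lands@14:L; in-air after throw: [b4@10:L b2@11:R b3@12:L b6@13:R b5@14:L b1@15:R]
Beat 10 (L): throw ball4 h=8 -> lands@18:L; in-air after throw: [b2@11:R b3@12:L b6@13:R b5@14:L b1@15:R b4@18:L]
Beat 11 (R): throw ball2 h=6 -> lands@17:R; in-air after throw: [b3@12:L b6@13:R b5@14:L b1@15:R b2@17:R b4@18:L]
Ball 2: thrown@1 h=6 -> first land @7; rethrown@7 h=4 -> second land @11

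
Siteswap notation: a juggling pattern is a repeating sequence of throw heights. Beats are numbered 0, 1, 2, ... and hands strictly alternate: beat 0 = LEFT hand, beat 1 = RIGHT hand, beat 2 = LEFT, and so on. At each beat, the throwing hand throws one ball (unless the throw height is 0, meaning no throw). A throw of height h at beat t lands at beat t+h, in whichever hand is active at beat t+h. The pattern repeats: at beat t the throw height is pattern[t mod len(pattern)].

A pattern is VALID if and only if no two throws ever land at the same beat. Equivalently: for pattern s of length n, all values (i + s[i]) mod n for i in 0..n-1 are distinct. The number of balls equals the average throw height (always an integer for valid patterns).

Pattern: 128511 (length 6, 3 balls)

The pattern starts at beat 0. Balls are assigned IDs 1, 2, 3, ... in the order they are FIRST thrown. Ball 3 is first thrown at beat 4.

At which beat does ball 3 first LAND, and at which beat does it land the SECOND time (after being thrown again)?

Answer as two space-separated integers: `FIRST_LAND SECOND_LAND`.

Beat 0 (L): throw ball1 h=1 -> lands@1:R; in-air after throw: [b1@1:R]
Beat 1 (R): throw ball1 h=2 -> lands@3:R; in-air after throw: [b1@3:R]
Beat 2 (L): throw ball2 h=8 -> lands@10:L; in-air after throw: [b1@3:R b2@10:L]
Beat 3 (R): throw ball1 h=5 -> lands@8:L; in-air after throw: [b1@8:L b2@10:L]
Beat 4 (L): throw ball3 h=1 -> lands@5:R; in-air after throw: [b3@5:R b1@8:L b2@10:L]
Beat 5 (R): throw ball3 h=1 -> lands@6:L; in-air after throw: [b3@6:L b1@8:L b2@10:L]
Beat 6 (L): throw ball3 h=1 -> lands@7:R; in-air after throw: [b3@7:R b1@8:L b2@10:L]
Ball 3: thrown@4 h=1 -> first land @5; rethrown@5 h=1 -> second land @6

Answer: 5 6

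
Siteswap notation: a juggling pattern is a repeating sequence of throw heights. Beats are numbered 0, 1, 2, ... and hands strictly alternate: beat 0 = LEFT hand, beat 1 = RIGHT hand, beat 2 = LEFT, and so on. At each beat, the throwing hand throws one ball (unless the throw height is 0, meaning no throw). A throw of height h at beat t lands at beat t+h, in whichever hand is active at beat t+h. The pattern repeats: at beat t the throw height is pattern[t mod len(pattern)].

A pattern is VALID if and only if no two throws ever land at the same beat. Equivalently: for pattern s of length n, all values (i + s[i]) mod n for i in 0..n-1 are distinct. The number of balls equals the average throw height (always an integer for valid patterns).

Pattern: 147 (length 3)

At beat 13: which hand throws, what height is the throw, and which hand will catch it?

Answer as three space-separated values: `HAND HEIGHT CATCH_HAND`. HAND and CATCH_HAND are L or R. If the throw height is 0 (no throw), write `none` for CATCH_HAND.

Beat 13: 13 mod 2 = 1, so hand = R
Throw height = pattern[13 mod 3] = pattern[1] = 4
Lands at beat 13+4=17, 17 mod 2 = 1, so catch hand = R

Answer: R 4 R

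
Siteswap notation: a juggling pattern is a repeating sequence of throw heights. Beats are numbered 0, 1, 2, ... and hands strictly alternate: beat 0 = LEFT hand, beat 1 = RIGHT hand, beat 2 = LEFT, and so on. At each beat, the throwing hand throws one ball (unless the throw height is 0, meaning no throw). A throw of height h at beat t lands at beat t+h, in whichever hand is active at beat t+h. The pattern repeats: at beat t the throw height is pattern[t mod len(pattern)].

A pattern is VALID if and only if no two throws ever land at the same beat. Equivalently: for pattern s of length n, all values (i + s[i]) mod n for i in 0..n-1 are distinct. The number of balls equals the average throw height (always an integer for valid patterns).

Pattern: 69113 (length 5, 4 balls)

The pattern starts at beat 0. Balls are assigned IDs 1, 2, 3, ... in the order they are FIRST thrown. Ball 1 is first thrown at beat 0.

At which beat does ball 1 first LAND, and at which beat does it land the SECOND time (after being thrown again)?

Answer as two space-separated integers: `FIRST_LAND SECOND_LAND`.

Answer: 6 15

Derivation:
Beat 0 (L): throw ball1 h=6 -> lands@6:L; in-air after throw: [b1@6:L]
Beat 1 (R): throw ball2 h=9 -> lands@10:L; in-air after throw: [b1@6:L b2@10:L]
Beat 2 (L): throw ball3 h=1 -> lands@3:R; in-air after throw: [b3@3:R b1@6:L b2@10:L]
Beat 3 (R): throw ball3 h=1 -> lands@4:L; in-air after throw: [b3@4:L b1@6:L b2@10:L]
Beat 4 (L): throw ball3 h=3 -> lands@7:R; in-air after throw: [b1@6:L b3@7:R b2@10:L]
Beat 5 (R): throw ball4 h=6 -> lands@11:R; in-air after throw: [b1@6:L b3@7:R b2@10:L b4@11:R]
Beat 6 (L): throw ball1 h=9 -> lands@15:R; in-air after throw: [b3@7:R b2@10:L b4@11:R b1@15:R]
Beat 7 (R): throw ball3 h=1 -> lands@8:L; in-air after throw: [b3@8:L b2@10:L b4@11:R b1@15:R]
Beat 8 (L): throw ball3 h=1 -> lands@9:R; in-air after throw: [b3@9:R b2@10:L b4@11:R b1@15:R]
Beat 9 (R): throw ball3 h=3 -> lands@12:L; in-air after throw: [b2@10:L b4@11:R b3@12:L b1@15:R]
Beat 10 (L): throw ball2 h=6 -> lands@16:L; in-air after throw: [b4@11:R b3@12:L b1@15:R b2@16:L]
Beat 11 (R): throw ball4 h=9 -> lands@20:L; in-air after throw: [b3@12:L b1@15:R b2@16:L b4@20:L]
Beat 12 (L): throw ball3 h=1 -> lands@13:R; in-air after throw: [b3@13:R b1@15:R b2@16:L b4@20:L]
Beat 13 (R): throw ball3 h=1 -> lands@14:L; in-air after throw: [b3@14:L b1@15:R b2@16:L b4@20:L]
Beat 14 (L): throw ball3 h=3 -> lands@17:R; in-air after throw: [b1@15:R b2@16:L b3@17:R b4@20:L]
Beat 15 (R): throw ball1 h=6 -> lands@21:R; in-air after throw: [b2@16:L b3@17:R b4@20:L b1@21:R]
Ball 1: thrown@0 h=6 -> first land @6; rethrown@6 h=9 -> second land @15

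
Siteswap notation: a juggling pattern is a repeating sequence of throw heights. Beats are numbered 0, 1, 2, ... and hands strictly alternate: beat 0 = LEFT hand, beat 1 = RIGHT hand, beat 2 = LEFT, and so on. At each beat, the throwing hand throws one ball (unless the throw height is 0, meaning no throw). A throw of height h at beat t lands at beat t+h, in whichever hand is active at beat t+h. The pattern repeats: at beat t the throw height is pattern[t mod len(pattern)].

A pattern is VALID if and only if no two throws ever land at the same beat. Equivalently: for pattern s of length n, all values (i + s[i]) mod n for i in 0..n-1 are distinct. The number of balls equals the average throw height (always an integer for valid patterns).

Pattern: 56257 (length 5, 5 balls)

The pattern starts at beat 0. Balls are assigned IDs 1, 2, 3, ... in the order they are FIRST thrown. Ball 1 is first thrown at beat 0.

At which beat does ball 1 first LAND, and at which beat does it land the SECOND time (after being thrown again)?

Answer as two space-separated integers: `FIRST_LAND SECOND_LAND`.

Beat 0 (L): throw ball1 h=5 -> lands@5:R; in-air after throw: [b1@5:R]
Beat 1 (R): throw ball2 h=6 -> lands@7:R; in-air after throw: [b1@5:R b2@7:R]
Beat 2 (L): throw ball3 h=2 -> lands@4:L; in-air after throw: [b3@4:L b1@5:R b2@7:R]
Beat 3 (R): throw ball4 h=5 -> lands@8:L; in-air after throw: [b3@4:L b1@5:R b2@7:R b4@8:L]
Beat 4 (L): throw ball3 h=7 -> lands@11:R; in-air after throw: [b1@5:R b2@7:R b4@8:L b3@11:R]
Beat 5 (R): throw ball1 h=5 -> lands@10:L; in-air after throw: [b2@7:R b4@8:L b1@10:L b3@11:R]
Beat 6 (L): throw ball5 h=6 -> lands@12:L; in-air after throw: [b2@7:R b4@8:L b1@10:L b3@11:R b5@12:L]
Beat 7 (R): throw ball2 h=2 -> lands@9:R; in-air after throw: [b4@8:L b2@9:R b1@10:L b3@11:R b5@12:L]
Beat 8 (L): throw ball4 h=5 -> lands@13:R; in-air after throw: [b2@9:R b1@10:L b3@11:R b5@12:L b4@13:R]
Beat 9 (R): throw ball2 h=7 -> lands@16:L; in-air after throw: [b1@10:L b3@11:R b5@12:L b4@13:R b2@16:L]
Beat 10 (L): throw ball1 h=5 -> lands@15:R; in-air after throw: [b3@11:R b5@12:L b4@13:R b1@15:R b2@16:L]
Ball 1: thrown@0 h=5 -> first land @5; rethrown@5 h=5 -> second land @10

Answer: 5 10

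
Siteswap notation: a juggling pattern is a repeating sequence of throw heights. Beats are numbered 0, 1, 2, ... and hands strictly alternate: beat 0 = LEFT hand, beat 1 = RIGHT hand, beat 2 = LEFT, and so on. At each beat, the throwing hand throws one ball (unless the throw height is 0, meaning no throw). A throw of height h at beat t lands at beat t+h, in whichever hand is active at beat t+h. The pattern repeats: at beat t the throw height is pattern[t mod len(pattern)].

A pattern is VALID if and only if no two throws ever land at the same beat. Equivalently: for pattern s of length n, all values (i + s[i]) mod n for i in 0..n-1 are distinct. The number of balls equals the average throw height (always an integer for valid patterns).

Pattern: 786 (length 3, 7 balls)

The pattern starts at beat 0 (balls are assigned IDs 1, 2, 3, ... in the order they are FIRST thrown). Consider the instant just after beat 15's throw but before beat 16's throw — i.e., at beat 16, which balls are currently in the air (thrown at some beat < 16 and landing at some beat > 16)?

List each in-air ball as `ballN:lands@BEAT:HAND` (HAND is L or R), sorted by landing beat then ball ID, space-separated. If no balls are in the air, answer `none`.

Beat 0 (L): throw ball1 h=7 -> lands@7:R; in-air after throw: [b1@7:R]
Beat 1 (R): throw ball2 h=8 -> lands@9:R; in-air after throw: [b1@7:R b2@9:R]
Beat 2 (L): throw ball3 h=6 -> lands@8:L; in-air after throw: [b1@7:R b3@8:L b2@9:R]
Beat 3 (R): throw ball4 h=7 -> lands@10:L; in-air after throw: [b1@7:R b3@8:L b2@9:R b4@10:L]
Beat 4 (L): throw ball5 h=8 -> lands@12:L; in-air after throw: [b1@7:R b3@8:L b2@9:R b4@10:L b5@12:L]
Beat 5 (R): throw ball6 h=6 -> lands@11:R; in-air after throw: [b1@7:R b3@8:L b2@9:R b4@10:L b6@11:R b5@12:L]
Beat 6 (L): throw ball7 h=7 -> lands@13:R; in-air after throw: [b1@7:R b3@8:L b2@9:R b4@10:L b6@11:R b5@12:L b7@13:R]
Beat 7 (R): throw ball1 h=8 -> lands@15:R; in-air after throw: [b3@8:L b2@9:R b4@10:L b6@11:R b5@12:L b7@13:R b1@15:R]
Beat 8 (L): throw ball3 h=6 -> lands@14:L; in-air after throw: [b2@9:R b4@10:L b6@11:R b5@12:L b7@13:R b3@14:L b1@15:R]
Beat 9 (R): throw ball2 h=7 -> lands@16:L; in-air after throw: [b4@10:L b6@11:R b5@12:L b7@13:R b3@14:L b1@15:R b2@16:L]
Beat 10 (L): throw ball4 h=8 -> lands@18:L; in-air after throw: [b6@11:R b5@12:L b7@13:R b3@14:L b1@15:R b2@16:L b4@18:L]
Beat 11 (R): throw ball6 h=6 -> lands@17:R; in-air after throw: [b5@12:L b7@13:R b3@14:L b1@15:R b2@16:L b6@17:R b4@18:L]
Beat 12 (L): throw ball5 h=7 -> lands@19:R; in-air after throw: [b7@13:R b3@14:L b1@15:R b2@16:L b6@17:R b4@18:L b5@19:R]
Beat 13 (R): throw ball7 h=8 -> lands@21:R; in-air after throw: [b3@14:L b1@15:R b2@16:L b6@17:R b4@18:L b5@19:R b7@21:R]
Beat 14 (L): throw ball3 h=6 -> lands@20:L; in-air after throw: [b1@15:R b2@16:L b6@17:R b4@18:L b5@19:R b3@20:L b7@21:R]
Beat 15 (R): throw ball1 h=7 -> lands@22:L; in-air after throw: [b2@16:L b6@17:R b4@18:L b5@19:R b3@20:L b7@21:R b1@22:L]
Beat 16 (L): throw ball2 h=8 -> lands@24:L; in-air after throw: [b6@17:R b4@18:L b5@19:R b3@20:L b7@21:R b1@22:L b2@24:L]

Answer: ball6:lands@17:R ball4:lands@18:L ball5:lands@19:R ball3:lands@20:L ball7:lands@21:R ball1:lands@22:L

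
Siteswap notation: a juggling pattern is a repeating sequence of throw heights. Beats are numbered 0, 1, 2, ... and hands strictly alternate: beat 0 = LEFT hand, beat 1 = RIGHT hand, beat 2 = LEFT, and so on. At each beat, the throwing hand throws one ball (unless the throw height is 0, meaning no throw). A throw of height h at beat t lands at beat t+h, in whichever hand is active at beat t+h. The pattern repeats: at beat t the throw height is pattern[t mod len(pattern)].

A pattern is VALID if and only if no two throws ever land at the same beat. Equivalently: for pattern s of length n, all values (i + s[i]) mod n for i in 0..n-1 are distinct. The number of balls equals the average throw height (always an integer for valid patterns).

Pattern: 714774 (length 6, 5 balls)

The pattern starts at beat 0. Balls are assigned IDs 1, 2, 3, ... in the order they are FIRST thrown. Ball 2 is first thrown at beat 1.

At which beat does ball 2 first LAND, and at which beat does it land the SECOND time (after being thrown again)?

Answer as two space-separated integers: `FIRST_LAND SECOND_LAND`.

Answer: 2 6

Derivation:
Beat 0 (L): throw ball1 h=7 -> lands@7:R; in-air after throw: [b1@7:R]
Beat 1 (R): throw ball2 h=1 -> lands@2:L; in-air after throw: [b2@2:L b1@7:R]
Beat 2 (L): throw ball2 h=4 -> lands@6:L; in-air after throw: [b2@6:L b1@7:R]
Beat 3 (R): throw ball3 h=7 -> lands@10:L; in-air after throw: [b2@6:L b1@7:R b3@10:L]
Beat 4 (L): throw ball4 h=7 -> lands@11:R; in-air after throw: [b2@6:L b1@7:R b3@10:L b4@11:R]
Beat 5 (R): throw ball5 h=4 -> lands@9:R; in-air after throw: [b2@6:L b1@7:R b5@9:R b3@10:L b4@11:R]
Beat 6 (L): throw ball2 h=7 -> lands@13:R; in-air after throw: [b1@7:R b5@9:R b3@10:L b4@11:R b2@13:R]
Ball 2: thrown@1 h=1 -> first land @2; rethrown@2 h=4 -> second land @6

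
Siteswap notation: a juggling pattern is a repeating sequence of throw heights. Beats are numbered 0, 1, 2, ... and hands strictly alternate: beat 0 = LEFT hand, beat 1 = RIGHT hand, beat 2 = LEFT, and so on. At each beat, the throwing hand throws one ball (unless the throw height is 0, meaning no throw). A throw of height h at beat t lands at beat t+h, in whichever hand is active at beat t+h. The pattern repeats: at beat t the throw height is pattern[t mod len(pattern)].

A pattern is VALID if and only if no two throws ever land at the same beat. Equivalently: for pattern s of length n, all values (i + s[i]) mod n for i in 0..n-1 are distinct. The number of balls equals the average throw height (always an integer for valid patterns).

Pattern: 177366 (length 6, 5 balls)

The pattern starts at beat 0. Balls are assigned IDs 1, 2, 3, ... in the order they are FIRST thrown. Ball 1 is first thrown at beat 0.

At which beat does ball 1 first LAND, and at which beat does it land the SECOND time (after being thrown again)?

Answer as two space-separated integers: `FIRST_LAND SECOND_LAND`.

Answer: 1 8

Derivation:
Beat 0 (L): throw ball1 h=1 -> lands@1:R; in-air after throw: [b1@1:R]
Beat 1 (R): throw ball1 h=7 -> lands@8:L; in-air after throw: [b1@8:L]
Beat 2 (L): throw ball2 h=7 -> lands@9:R; in-air after throw: [b1@8:L b2@9:R]
Beat 3 (R): throw ball3 h=3 -> lands@6:L; in-air after throw: [b3@6:L b1@8:L b2@9:R]
Beat 4 (L): throw ball4 h=6 -> lands@10:L; in-air after throw: [b3@6:L b1@8:L b2@9:R b4@10:L]
Beat 5 (R): throw ball5 h=6 -> lands@11:R; in-air after throw: [b3@6:L b1@8:L b2@9:R b4@10:L b5@11:R]
Beat 6 (L): throw ball3 h=1 -> lands@7:R; in-air after throw: [b3@7:R b1@8:L b2@9:R b4@10:L b5@11:R]
Beat 7 (R): throw ball3 h=7 -> lands@14:L; in-air after throw: [b1@8:L b2@9:R b4@10:L b5@11:R b3@14:L]
Beat 8 (L): throw ball1 h=7 -> lands@15:R; in-air after throw: [b2@9:R b4@10:L b5@11:R b3@14:L b1@15:R]
Ball 1: thrown@0 h=1 -> first land @1; rethrown@1 h=7 -> second land @8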